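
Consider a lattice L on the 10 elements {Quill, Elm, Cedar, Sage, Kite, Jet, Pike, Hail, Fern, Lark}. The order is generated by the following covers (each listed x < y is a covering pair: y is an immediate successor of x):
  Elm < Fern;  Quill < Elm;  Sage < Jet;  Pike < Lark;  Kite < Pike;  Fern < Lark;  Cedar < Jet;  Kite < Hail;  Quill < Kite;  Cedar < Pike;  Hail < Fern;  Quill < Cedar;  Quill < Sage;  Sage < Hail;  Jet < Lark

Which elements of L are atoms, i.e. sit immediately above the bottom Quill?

Cedar, Elm, Kite, Sage

The atoms are exactly the elements that cover Quill: Cedar, Elm, Kite, Sage.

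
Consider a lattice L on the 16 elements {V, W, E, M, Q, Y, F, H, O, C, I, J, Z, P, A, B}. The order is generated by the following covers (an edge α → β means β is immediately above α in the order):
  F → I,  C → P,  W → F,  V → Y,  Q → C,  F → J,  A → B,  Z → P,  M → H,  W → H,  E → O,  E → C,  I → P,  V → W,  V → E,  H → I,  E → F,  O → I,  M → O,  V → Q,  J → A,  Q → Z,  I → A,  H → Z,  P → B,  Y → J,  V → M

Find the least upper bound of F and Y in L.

Common upper bounds of {F, Y}: A, B, J.
The least among these is J.

J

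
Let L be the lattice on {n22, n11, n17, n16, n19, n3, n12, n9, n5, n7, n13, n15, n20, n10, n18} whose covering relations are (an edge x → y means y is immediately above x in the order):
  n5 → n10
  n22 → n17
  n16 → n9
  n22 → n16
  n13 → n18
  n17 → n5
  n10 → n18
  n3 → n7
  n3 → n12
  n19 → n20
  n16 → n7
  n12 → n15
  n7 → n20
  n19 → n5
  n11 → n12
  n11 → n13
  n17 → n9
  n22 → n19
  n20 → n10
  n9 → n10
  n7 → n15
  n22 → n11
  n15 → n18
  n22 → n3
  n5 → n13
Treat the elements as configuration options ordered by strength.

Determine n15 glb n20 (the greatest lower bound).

n7

Common lower bounds of {n15, n20}: n16, n22, n3, n7.
The greatest among these is n7.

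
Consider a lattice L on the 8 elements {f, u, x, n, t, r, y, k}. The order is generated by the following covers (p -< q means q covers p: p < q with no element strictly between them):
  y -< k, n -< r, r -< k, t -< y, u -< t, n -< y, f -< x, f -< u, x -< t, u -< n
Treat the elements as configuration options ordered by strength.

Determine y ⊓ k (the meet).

Common lower bounds of {y, k}: f, n, t, u, x, y.
The greatest among these is y.

y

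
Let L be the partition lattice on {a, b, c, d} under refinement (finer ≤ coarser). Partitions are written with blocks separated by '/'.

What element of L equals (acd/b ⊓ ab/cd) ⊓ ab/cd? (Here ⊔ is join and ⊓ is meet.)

acd/b ∧ ab/cd = a/b/cd
a/b/cd ∧ ab/cd = a/b/cd

a/b/cd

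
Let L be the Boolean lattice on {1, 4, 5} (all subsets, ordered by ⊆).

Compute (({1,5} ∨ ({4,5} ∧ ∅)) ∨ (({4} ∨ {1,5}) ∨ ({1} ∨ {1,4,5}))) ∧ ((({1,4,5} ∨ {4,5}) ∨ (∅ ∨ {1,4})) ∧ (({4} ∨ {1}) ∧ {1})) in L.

{4,5} ∧ ∅ = ∅
{1,5} ∨ ∅ = {1,5}
{4} ∨ {1,5} = {1,4,5}
{1} ∨ {1,4,5} = {1,4,5}
{1,4,5} ∨ {1,4,5} = {1,4,5}
{1,5} ∨ {1,4,5} = {1,4,5}
{1,4,5} ∨ {4,5} = {1,4,5}
∅ ∨ {1,4} = {1,4}
{1,4,5} ∨ {1,4} = {1,4,5}
{4} ∨ {1} = {1,4}
{1,4} ∧ {1} = {1}
{1,4,5} ∧ {1} = {1}
{1,4,5} ∧ {1} = {1}

{1}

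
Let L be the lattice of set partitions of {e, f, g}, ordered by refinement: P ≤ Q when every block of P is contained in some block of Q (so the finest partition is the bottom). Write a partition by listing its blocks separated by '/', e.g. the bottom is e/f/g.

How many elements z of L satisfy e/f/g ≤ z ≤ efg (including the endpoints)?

The interval [e/f/g, efg] = {e/f/g, e/fg, ef/g, efg, eg/f}, which has 5 elements.

5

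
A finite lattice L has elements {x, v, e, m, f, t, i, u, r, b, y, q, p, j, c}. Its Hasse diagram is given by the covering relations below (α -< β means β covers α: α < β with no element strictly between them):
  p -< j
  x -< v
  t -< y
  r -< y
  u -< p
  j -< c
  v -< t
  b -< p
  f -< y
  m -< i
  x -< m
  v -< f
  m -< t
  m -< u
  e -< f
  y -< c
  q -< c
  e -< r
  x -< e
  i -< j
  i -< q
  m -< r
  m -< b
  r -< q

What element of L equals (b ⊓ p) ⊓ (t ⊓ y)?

b ∧ p = b
t ∧ y = t
b ∧ t = m

m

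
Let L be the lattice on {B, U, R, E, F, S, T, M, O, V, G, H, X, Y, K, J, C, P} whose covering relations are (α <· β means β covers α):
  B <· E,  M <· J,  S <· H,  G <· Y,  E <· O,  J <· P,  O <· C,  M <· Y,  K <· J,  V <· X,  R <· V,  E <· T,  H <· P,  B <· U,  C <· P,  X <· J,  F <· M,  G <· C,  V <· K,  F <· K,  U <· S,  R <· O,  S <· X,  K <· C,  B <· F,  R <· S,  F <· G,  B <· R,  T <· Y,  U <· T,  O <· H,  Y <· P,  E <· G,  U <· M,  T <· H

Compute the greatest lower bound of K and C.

Common lower bounds of {K, C}: B, F, K, R, V.
The greatest among these is K.

K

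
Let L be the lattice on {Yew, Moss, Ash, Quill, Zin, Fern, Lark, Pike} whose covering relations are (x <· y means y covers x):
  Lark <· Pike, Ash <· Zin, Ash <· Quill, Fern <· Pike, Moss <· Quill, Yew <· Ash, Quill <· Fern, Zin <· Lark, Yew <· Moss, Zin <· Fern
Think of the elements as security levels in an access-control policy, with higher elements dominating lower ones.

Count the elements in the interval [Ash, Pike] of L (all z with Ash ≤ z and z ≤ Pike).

6

The interval [Ash, Pike] = {Ash, Fern, Lark, Pike, Quill, Zin}, which has 6 elements.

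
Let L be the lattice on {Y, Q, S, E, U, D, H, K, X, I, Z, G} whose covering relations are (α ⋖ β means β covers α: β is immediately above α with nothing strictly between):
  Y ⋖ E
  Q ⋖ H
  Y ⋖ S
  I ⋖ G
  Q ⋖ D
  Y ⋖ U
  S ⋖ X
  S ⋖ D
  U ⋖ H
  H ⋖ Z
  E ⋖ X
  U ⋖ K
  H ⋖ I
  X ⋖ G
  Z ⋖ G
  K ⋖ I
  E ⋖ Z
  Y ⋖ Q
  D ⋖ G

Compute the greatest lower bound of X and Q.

Common lower bounds of {X, Q}: Y.
The greatest among these is Y.

Y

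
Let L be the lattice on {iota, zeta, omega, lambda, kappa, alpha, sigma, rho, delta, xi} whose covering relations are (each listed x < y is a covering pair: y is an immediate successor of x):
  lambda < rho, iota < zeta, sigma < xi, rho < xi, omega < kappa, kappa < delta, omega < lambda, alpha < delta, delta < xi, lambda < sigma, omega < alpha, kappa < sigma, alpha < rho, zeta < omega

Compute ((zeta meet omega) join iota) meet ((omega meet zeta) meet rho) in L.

zeta ∧ omega = zeta
zeta ∨ iota = zeta
omega ∧ zeta = zeta
zeta ∧ rho = zeta
zeta ∧ zeta = zeta

zeta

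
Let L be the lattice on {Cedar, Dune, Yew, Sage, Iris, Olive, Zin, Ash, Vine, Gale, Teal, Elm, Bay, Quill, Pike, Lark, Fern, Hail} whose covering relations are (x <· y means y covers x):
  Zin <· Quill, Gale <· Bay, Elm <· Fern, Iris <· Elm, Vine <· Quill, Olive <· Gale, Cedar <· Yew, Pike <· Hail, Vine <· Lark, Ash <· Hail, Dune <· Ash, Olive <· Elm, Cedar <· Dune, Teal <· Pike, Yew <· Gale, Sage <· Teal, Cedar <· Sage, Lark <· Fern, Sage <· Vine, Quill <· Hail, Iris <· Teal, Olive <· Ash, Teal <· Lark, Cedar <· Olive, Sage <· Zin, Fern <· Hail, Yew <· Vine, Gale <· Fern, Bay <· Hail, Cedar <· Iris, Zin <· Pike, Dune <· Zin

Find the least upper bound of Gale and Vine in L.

Common upper bounds of {Gale, Vine}: Fern, Hail.
The least among these is Fern.

Fern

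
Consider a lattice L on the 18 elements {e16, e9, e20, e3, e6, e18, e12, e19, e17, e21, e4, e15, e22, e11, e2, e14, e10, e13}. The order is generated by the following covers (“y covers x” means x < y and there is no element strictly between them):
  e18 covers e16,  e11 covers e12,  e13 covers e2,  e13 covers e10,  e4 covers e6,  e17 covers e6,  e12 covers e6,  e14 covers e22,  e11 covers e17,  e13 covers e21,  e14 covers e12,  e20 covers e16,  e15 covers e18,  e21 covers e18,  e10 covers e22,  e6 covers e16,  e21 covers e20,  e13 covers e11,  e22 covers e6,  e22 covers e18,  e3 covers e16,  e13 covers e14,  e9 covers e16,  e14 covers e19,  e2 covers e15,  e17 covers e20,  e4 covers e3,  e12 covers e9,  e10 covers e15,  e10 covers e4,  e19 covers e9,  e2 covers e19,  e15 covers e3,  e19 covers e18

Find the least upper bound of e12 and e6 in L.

e12

Common upper bounds of {e12, e6}: e11, e12, e13, e14.
The least among these is e12.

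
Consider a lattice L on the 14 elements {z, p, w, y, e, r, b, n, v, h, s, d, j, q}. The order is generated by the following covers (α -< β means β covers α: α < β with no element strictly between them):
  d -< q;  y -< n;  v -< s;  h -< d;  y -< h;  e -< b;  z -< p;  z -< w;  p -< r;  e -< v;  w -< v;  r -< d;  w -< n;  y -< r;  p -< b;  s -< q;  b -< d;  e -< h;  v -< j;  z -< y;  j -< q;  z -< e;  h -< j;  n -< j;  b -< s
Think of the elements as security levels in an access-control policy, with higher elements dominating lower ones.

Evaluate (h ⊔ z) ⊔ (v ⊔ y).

h ∨ z = h
v ∨ y = j
h ∨ j = j

j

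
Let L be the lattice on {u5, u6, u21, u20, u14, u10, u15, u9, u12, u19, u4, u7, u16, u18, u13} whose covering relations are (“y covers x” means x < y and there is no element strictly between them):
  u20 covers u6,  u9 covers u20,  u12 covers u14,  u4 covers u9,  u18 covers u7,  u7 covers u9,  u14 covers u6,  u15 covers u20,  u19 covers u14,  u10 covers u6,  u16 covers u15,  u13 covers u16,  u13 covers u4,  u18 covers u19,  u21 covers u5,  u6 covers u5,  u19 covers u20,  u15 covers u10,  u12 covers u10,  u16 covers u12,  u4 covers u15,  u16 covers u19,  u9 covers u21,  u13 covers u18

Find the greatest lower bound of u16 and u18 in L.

Common lower bounds of {u16, u18}: u14, u19, u20, u5, u6.
The greatest among these is u19.

u19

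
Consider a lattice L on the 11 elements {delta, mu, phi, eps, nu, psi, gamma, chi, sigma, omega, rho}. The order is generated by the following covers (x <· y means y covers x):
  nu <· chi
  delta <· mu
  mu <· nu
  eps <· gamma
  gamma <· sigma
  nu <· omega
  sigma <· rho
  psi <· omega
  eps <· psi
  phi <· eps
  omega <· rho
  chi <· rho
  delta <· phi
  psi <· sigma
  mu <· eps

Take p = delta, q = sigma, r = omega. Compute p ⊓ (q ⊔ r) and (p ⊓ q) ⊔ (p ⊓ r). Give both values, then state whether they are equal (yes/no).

delta; delta; yes

q ⊔ r = rho, so p ⊓ (q ⊔ r) = delta ⊓ rho = delta.
p ⊓ q = delta and p ⊓ r = delta, so (p ⊓ q) ⊔ (p ⊓ r) = delta ⊔ delta = delta.
Equal: yes.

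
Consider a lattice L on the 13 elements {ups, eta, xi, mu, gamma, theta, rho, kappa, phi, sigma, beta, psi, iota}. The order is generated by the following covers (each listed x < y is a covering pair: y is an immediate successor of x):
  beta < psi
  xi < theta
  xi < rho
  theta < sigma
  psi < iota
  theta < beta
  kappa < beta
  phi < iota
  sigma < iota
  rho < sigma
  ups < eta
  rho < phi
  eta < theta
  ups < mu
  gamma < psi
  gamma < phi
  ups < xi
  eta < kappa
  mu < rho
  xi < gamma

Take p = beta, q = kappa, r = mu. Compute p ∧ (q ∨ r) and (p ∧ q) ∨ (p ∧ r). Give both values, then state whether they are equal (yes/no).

beta; kappa; no

q ∨ r = iota, so p ∧ (q ∨ r) = beta ∧ iota = beta.
p ∧ q = kappa and p ∧ r = ups, so (p ∧ q) ∨ (p ∧ r) = kappa ∨ ups = kappa.
Equal: no.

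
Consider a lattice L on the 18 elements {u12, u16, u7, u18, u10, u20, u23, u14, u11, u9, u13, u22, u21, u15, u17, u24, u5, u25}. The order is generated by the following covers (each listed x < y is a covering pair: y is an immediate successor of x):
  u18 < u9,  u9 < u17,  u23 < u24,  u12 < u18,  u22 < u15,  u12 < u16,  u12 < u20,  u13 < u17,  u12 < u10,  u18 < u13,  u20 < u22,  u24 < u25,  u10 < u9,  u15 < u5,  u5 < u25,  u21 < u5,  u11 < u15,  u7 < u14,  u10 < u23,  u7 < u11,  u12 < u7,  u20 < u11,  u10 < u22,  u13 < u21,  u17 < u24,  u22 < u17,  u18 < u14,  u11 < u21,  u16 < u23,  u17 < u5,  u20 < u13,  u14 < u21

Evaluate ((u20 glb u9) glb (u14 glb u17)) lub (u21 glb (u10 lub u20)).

u20

u20 ∧ u9 = u12
u14 ∧ u17 = u18
u12 ∧ u18 = u12
u10 ∨ u20 = u22
u21 ∧ u22 = u20
u12 ∨ u20 = u20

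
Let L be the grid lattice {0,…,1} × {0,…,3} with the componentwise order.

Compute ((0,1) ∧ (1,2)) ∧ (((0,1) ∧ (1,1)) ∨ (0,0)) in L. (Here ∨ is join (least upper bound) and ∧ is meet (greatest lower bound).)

(0,1)

(0,1) ∧ (1,2) = (0,1)
(0,1) ∧ (1,1) = (0,1)
(0,1) ∨ (0,0) = (0,1)
(0,1) ∧ (0,1) = (0,1)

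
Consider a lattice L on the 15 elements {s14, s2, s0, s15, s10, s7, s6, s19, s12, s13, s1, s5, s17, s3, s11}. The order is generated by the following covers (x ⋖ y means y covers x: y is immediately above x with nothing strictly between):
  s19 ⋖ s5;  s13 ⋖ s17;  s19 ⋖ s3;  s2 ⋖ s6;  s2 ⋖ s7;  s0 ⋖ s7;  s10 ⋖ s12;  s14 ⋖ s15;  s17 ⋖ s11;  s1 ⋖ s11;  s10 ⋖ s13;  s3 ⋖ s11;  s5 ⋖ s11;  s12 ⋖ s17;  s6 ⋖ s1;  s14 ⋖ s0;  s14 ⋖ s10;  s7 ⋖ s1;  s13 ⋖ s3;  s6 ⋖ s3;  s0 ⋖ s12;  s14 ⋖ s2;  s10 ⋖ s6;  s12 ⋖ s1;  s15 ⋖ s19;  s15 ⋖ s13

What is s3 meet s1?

s6

Common lower bounds of {s3, s1}: s10, s14, s2, s6.
The greatest among these is s6.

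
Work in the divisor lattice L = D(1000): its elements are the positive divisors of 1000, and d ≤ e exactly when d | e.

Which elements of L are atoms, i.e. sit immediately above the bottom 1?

2, 5

The atoms are exactly the elements that cover 1: 2, 5.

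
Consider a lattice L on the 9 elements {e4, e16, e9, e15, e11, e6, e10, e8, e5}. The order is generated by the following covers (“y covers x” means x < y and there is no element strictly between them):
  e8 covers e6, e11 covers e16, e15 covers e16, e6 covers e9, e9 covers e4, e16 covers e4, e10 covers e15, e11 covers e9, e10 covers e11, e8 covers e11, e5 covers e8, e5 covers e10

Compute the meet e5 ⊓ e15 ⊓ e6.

Common lower bounds of {e5, e15, e6}: e4.
The greatest among these is e4.

e4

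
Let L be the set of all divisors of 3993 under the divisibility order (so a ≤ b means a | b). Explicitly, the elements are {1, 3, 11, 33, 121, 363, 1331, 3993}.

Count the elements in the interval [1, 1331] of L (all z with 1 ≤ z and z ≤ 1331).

4

The interval [1, 1331] = {1, 11, 121, 1331}, which has 4 elements.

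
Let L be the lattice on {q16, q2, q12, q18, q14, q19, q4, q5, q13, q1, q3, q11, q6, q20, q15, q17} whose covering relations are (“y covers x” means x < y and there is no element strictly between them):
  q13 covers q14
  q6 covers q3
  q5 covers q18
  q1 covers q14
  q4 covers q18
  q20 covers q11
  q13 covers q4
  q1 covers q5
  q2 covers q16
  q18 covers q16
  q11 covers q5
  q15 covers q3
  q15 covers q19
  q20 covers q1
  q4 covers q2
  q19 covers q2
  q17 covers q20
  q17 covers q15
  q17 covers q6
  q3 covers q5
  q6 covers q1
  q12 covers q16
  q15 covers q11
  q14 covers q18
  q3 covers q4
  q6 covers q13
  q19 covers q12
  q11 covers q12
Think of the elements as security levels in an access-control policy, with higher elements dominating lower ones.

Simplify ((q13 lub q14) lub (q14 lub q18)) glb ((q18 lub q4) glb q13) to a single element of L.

q13 ∨ q14 = q13
q14 ∨ q18 = q14
q13 ∨ q14 = q13
q18 ∨ q4 = q4
q4 ∧ q13 = q4
q13 ∧ q4 = q4

q4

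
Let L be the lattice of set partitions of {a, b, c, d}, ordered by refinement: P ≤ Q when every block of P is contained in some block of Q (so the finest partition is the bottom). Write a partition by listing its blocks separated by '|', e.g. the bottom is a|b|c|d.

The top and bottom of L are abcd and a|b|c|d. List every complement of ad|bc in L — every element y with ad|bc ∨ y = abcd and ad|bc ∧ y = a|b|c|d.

Need y with ad|bc ∨ y = abcd and ad|bc ∧ y = a|b|c|d.
Checking each element gives: ab|cd, ab|c|d, ac|bd, ac|b|d, a|bd|c, a|b|cd.

ab|cd, ab|c|d, ac|bd, ac|b|d, a|bd|c, a|b|cd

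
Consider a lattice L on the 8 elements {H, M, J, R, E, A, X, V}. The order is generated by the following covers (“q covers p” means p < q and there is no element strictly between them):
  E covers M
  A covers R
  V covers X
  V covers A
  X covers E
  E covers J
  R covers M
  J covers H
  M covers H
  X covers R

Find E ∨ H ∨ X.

X

Common upper bounds of {E, H, X}: V, X.
The least among these is X.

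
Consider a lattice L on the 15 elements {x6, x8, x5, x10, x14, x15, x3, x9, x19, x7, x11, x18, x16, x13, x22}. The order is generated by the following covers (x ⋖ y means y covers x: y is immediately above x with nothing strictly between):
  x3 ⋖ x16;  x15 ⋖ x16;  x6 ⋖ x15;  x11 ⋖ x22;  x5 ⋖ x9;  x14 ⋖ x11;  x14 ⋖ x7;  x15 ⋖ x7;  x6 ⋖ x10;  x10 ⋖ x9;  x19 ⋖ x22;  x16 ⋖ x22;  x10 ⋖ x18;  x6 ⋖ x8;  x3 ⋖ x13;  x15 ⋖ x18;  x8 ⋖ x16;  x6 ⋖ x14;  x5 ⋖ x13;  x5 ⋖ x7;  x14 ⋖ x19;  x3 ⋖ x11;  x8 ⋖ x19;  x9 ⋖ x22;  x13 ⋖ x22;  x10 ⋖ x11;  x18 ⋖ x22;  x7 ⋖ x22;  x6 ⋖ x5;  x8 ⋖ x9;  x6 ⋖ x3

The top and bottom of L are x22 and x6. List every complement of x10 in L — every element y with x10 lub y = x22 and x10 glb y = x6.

x13, x16, x19, x7

Need y with x10 ∨ y = x22 and x10 ∧ y = x6.
Checking each element gives: x13, x16, x19, x7.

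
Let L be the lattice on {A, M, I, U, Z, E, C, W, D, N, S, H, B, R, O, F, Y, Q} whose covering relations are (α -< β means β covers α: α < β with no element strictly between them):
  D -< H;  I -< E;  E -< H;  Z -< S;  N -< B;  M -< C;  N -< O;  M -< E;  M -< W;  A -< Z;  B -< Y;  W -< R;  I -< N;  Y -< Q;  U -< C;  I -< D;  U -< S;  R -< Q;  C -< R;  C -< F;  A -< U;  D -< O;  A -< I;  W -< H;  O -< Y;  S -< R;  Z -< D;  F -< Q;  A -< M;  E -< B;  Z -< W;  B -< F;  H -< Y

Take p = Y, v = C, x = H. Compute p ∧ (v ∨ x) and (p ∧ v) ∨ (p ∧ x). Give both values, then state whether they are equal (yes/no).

Y; H; no

v ∨ x = Q, so p ∧ (v ∨ x) = Y ∧ Q = Y.
p ∧ v = M and p ∧ x = H, so (p ∧ v) ∨ (p ∧ x) = M ∨ H = H.
Equal: no.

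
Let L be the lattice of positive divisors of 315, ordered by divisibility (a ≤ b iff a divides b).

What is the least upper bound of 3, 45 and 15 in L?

45

In the divisibility order, the join is the least common multiple: lcm(3, 45, 15) = 45.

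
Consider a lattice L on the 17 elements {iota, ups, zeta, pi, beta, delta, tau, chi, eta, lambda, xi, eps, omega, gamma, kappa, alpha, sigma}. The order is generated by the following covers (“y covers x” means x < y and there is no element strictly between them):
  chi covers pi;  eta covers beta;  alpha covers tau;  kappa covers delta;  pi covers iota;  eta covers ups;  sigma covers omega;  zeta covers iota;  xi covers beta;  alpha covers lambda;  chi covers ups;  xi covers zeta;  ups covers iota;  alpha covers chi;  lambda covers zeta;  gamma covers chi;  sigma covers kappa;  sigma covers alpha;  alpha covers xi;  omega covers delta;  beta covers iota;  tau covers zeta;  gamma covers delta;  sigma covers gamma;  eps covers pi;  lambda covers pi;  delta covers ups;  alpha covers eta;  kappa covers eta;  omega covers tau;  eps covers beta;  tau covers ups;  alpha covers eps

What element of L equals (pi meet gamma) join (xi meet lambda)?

lambda

pi ∧ gamma = pi
xi ∧ lambda = zeta
pi ∨ zeta = lambda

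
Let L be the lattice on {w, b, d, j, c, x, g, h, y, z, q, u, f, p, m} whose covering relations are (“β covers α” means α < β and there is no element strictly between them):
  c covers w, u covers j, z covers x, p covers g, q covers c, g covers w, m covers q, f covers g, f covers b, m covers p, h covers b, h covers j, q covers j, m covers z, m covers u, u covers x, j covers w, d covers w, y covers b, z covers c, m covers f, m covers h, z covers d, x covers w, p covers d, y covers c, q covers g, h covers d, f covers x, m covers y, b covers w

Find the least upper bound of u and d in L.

m

Common upper bounds of {u, d}: m.
The least among these is m.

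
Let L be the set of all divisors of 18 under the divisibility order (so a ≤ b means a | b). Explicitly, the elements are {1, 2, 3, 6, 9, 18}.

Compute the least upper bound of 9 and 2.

18

In the divisibility order, the join is the least common multiple: lcm(9, 2) = 18.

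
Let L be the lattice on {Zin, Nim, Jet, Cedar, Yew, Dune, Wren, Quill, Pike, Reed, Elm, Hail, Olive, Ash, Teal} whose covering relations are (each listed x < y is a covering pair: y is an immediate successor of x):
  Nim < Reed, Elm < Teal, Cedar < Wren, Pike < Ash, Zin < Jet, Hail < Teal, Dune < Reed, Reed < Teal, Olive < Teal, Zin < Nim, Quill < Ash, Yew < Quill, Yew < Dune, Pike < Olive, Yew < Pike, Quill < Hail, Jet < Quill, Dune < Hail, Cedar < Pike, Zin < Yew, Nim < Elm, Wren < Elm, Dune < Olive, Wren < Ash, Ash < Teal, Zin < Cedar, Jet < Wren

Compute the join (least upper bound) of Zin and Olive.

Common upper bounds of {Zin, Olive}: Olive, Teal.
The least among these is Olive.

Olive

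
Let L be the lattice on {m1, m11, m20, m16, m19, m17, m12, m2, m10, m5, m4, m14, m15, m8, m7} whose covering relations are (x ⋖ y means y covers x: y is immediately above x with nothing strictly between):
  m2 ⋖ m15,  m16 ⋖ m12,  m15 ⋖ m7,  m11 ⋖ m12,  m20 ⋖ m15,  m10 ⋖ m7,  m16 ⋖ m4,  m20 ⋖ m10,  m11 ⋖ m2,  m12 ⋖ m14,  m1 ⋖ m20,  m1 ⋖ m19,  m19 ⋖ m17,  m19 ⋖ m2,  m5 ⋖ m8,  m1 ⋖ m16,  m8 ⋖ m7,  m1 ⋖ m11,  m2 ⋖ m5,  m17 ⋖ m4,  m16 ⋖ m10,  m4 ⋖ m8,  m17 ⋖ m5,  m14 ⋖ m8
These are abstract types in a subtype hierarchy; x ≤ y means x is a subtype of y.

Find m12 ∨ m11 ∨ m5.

Common upper bounds of {m12, m11, m5}: m7, m8.
The least among these is m8.

m8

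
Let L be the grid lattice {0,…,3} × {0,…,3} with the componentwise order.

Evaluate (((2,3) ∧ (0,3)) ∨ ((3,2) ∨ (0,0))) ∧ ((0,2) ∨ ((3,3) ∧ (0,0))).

(2,3) ∧ (0,3) = (0,3)
(3,2) ∨ (0,0) = (3,2)
(0,3) ∨ (3,2) = (3,3)
(3,3) ∧ (0,0) = (0,0)
(0,2) ∨ (0,0) = (0,2)
(3,3) ∧ (0,2) = (0,2)

(0,2)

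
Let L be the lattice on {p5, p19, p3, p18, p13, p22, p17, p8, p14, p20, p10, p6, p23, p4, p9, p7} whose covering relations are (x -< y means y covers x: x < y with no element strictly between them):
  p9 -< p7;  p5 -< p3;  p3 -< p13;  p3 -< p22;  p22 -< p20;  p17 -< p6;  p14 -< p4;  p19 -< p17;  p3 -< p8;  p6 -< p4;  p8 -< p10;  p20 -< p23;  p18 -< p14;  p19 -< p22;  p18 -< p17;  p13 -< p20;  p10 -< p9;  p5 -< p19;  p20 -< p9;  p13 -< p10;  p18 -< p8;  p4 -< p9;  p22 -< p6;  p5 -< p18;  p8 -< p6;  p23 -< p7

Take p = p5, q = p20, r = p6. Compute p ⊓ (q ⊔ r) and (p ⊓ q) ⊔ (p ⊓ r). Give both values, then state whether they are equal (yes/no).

q ⊔ r = p9, so p ⊓ (q ⊔ r) = p5 ⊓ p9 = p5.
p ⊓ q = p5 and p ⊓ r = p5, so (p ⊓ q) ⊔ (p ⊓ r) = p5 ⊔ p5 = p5.
Equal: yes.

p5; p5; yes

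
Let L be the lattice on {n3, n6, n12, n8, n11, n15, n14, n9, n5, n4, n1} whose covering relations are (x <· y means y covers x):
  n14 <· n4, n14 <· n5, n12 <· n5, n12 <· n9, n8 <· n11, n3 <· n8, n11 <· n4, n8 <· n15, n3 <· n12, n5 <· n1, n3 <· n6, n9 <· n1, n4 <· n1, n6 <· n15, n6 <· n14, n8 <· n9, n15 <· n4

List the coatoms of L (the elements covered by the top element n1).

n4, n5, n9

The coatoms are exactly the elements covered by n1: n4, n5, n9.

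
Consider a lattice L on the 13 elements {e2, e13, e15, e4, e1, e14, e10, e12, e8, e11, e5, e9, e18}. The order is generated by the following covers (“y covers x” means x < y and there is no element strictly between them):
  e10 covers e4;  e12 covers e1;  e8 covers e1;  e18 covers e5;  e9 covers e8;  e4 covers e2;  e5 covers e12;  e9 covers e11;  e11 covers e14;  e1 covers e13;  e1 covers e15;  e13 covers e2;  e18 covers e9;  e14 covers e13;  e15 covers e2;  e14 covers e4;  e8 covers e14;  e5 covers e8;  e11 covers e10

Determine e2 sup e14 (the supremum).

Common upper bounds of {e2, e14}: e11, e14, e18, e5, e8, e9.
The least among these is e14.

e14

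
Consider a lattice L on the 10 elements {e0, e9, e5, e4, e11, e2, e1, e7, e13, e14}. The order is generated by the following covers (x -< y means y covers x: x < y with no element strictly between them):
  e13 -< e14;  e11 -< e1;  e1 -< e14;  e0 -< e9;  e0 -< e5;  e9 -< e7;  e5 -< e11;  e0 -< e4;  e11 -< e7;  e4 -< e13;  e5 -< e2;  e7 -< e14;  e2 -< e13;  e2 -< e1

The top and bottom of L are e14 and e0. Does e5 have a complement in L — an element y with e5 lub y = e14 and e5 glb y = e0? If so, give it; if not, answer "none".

For every candidate y, either e5 ∨ y ≠ e14 or e5 ∧ y ≠ e0; no complement exists.

none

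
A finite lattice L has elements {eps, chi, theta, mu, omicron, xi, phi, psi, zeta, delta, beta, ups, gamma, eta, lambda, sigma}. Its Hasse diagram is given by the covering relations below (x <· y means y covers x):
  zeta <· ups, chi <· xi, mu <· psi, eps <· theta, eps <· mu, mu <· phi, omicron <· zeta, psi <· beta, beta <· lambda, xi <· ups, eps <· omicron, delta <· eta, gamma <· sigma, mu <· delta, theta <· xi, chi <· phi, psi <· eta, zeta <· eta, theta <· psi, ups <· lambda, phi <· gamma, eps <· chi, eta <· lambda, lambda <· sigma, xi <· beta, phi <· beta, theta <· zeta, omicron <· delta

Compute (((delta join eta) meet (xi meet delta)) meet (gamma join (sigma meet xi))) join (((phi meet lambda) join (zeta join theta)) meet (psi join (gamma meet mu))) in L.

psi

delta ∨ eta = eta
xi ∧ delta = eps
eta ∧ eps = eps
sigma ∧ xi = xi
gamma ∨ xi = sigma
eps ∧ sigma = eps
phi ∧ lambda = phi
zeta ∨ theta = zeta
phi ∨ zeta = lambda
gamma ∧ mu = mu
psi ∨ mu = psi
lambda ∧ psi = psi
eps ∨ psi = psi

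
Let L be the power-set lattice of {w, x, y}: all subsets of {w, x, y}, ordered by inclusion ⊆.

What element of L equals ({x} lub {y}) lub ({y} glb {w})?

{x} ∨ {y} = {x,y}
{y} ∧ {w} = {}
{x,y} ∨ {} = {x,y}

{x,y}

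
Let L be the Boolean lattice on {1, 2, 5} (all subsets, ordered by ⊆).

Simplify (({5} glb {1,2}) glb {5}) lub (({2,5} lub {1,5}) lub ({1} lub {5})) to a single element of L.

{5} ∧ {1,2} = ∅
∅ ∧ {5} = ∅
{2,5} ∨ {1,5} = {1,2,5}
{1} ∨ {5} = {1,5}
{1,2,5} ∨ {1,5} = {1,2,5}
∅ ∨ {1,2,5} = {1,2,5}

{1,2,5}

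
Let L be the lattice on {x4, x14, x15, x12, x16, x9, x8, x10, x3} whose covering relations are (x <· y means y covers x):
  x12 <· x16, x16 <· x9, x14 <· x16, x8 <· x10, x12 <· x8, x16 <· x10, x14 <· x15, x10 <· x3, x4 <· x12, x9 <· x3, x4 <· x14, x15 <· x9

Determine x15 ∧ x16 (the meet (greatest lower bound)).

Common lower bounds of {x15, x16}: x14, x4.
The greatest among these is x14.

x14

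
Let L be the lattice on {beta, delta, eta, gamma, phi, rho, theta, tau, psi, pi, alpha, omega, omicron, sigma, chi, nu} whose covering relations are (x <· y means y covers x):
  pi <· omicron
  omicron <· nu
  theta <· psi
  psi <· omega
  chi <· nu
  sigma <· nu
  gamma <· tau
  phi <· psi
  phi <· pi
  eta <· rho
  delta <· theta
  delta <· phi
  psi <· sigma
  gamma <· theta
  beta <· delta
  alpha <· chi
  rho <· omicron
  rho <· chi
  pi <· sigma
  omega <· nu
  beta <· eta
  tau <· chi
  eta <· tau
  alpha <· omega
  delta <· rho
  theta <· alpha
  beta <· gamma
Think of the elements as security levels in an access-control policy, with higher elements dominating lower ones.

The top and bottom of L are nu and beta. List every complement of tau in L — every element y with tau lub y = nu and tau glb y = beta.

Need y with tau ∨ y = nu and tau ∧ y = beta.
Checking each element gives: phi, pi.

phi, pi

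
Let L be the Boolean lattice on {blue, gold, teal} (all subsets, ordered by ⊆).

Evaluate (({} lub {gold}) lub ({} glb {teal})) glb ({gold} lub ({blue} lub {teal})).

{} ∨ {gold} = {gold}
{} ∧ {teal} = {}
{gold} ∨ {} = {gold}
{blue} ∨ {teal} = {blue,teal}
{gold} ∨ {blue,teal} = {blue,gold,teal}
{gold} ∧ {blue,gold,teal} = {gold}

{gold}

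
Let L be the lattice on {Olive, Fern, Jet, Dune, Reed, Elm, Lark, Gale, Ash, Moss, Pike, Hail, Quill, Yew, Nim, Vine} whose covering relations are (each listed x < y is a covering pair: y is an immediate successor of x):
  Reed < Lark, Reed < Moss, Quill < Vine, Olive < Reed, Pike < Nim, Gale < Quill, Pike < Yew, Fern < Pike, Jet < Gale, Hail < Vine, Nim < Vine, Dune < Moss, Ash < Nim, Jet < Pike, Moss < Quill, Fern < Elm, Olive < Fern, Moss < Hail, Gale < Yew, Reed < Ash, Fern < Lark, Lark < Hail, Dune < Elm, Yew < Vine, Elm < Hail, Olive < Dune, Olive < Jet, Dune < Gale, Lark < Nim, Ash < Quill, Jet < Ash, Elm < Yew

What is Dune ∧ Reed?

Olive

Common lower bounds of {Dune, Reed}: Olive.
The greatest among these is Olive.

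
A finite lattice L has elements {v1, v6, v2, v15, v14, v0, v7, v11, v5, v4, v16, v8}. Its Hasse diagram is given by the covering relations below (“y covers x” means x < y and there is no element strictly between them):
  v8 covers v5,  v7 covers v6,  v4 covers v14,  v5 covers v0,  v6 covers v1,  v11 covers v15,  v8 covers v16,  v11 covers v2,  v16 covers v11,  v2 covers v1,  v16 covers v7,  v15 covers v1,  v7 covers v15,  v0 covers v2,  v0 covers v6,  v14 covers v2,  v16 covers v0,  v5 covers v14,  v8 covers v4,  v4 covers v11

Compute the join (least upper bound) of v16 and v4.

v8

Common upper bounds of {v16, v4}: v8.
The least among these is v8.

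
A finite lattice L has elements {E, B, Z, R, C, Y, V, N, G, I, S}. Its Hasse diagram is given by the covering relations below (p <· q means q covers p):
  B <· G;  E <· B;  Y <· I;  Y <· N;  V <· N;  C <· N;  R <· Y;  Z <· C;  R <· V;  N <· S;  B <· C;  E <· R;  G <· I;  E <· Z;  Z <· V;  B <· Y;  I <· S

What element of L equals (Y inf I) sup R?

Y ∧ I = Y
Y ∨ R = Y

Y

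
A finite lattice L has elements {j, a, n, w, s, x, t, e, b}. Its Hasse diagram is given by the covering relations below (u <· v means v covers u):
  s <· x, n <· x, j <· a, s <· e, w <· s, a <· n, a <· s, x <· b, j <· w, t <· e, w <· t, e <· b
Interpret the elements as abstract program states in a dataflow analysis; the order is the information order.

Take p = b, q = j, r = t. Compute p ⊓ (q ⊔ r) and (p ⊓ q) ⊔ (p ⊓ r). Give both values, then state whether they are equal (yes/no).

t; t; yes

q ⊔ r = t, so p ⊓ (q ⊔ r) = b ⊓ t = t.
p ⊓ q = j and p ⊓ r = t, so (p ⊓ q) ⊔ (p ⊓ r) = j ⊔ t = t.
Equal: yes.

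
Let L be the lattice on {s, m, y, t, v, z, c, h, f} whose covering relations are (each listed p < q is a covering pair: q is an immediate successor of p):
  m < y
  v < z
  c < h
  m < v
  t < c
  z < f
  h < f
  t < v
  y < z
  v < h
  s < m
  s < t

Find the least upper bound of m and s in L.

m

Common upper bounds of {m, s}: f, h, m, v, y, z.
The least among these is m.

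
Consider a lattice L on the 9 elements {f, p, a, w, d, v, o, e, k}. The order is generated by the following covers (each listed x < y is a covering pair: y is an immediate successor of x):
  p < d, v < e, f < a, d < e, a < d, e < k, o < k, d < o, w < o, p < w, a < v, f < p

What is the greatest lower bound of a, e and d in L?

Common lower bounds of {a, e, d}: a, f.
The greatest among these is a.

a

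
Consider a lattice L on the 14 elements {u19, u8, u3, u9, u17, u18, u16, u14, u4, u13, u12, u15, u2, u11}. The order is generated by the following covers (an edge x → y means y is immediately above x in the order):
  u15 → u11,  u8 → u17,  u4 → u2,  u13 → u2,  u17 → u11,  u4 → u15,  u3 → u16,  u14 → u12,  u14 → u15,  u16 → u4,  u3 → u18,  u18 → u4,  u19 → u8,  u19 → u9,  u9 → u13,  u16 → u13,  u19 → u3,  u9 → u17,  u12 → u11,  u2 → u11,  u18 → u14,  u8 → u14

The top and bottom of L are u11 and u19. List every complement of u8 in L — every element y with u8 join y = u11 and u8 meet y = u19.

u13, u2

Need y with u8 ∨ y = u11 and u8 ∧ y = u19.
Checking each element gives: u13, u2.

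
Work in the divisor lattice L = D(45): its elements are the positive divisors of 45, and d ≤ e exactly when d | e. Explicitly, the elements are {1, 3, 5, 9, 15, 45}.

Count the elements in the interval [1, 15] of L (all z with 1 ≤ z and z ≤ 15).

The interval [1, 15] = {1, 15, 3, 5}, which has 4 elements.

4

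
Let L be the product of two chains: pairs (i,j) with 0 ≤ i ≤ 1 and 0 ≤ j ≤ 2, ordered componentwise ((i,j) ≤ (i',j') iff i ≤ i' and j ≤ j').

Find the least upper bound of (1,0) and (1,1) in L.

(1,1)

Common upper bounds of {(1,0), (1,1)}: (1,1), (1,2).
The least among these is (1,1).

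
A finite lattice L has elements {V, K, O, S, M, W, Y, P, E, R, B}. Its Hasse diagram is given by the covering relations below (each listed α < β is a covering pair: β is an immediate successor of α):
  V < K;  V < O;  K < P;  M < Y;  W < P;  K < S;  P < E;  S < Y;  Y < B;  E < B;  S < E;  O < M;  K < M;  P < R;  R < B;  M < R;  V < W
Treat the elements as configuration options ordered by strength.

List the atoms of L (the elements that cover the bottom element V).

The atoms are exactly the elements that cover V: K, O, W.

K, O, W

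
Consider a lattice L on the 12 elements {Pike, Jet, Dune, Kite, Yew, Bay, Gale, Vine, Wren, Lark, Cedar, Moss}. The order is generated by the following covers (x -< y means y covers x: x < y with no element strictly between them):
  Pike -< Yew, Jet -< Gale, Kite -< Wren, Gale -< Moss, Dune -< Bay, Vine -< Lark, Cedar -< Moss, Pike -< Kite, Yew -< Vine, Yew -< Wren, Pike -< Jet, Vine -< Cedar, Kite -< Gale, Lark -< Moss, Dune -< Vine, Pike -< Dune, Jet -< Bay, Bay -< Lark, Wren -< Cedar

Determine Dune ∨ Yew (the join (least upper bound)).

Vine

Common upper bounds of {Dune, Yew}: Cedar, Lark, Moss, Vine.
The least among these is Vine.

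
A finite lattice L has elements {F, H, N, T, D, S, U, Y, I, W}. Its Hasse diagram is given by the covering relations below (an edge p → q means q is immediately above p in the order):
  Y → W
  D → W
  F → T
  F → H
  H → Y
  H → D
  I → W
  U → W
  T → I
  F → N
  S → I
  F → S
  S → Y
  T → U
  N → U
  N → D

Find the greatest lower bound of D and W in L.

Common lower bounds of {D, W}: D, F, H, N.
The greatest among these is D.

D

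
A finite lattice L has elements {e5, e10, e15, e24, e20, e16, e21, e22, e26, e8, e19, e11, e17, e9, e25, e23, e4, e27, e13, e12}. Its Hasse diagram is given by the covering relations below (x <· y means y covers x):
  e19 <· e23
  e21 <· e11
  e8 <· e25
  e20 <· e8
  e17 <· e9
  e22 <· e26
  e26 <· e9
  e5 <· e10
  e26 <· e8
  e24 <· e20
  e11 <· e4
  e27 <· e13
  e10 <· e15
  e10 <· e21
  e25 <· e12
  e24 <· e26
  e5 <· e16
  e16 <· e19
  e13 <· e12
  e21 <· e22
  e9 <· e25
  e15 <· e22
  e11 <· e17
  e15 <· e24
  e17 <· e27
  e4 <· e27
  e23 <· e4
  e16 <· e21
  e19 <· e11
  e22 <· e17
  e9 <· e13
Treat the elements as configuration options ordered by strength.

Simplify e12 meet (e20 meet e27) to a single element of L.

e20 ∧ e27 = e15
e12 ∧ e15 = e15

e15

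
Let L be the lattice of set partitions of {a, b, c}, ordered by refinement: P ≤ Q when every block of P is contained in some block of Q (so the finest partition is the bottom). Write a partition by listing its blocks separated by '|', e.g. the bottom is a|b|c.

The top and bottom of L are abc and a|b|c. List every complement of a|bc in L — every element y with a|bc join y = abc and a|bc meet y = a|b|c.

Need y with a|bc ∨ y = abc and a|bc ∧ y = a|b|c.
Checking each element gives: ab|c, ac|b.

ab|c, ac|b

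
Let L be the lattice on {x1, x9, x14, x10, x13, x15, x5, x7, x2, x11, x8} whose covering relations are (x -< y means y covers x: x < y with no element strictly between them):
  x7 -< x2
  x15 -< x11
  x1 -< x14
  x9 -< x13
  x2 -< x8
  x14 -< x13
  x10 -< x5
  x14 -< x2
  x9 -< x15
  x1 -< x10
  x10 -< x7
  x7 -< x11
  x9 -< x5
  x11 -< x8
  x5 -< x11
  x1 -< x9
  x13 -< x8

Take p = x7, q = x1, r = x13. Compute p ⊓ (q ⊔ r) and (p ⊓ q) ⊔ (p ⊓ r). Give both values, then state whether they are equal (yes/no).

q ⊔ r = x13, so p ⊓ (q ⊔ r) = x7 ⊓ x13 = x1.
p ⊓ q = x1 and p ⊓ r = x1, so (p ⊓ q) ⊔ (p ⊓ r) = x1 ⊔ x1 = x1.
Equal: yes.

x1; x1; yes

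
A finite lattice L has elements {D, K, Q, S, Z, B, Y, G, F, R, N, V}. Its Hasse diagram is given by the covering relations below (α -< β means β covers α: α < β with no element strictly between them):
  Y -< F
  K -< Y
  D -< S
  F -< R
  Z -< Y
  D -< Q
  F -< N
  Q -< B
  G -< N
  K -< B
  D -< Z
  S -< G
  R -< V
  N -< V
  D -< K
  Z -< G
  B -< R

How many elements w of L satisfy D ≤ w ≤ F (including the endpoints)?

The interval [D, F] = {D, F, K, Y, Z}, which has 5 elements.

5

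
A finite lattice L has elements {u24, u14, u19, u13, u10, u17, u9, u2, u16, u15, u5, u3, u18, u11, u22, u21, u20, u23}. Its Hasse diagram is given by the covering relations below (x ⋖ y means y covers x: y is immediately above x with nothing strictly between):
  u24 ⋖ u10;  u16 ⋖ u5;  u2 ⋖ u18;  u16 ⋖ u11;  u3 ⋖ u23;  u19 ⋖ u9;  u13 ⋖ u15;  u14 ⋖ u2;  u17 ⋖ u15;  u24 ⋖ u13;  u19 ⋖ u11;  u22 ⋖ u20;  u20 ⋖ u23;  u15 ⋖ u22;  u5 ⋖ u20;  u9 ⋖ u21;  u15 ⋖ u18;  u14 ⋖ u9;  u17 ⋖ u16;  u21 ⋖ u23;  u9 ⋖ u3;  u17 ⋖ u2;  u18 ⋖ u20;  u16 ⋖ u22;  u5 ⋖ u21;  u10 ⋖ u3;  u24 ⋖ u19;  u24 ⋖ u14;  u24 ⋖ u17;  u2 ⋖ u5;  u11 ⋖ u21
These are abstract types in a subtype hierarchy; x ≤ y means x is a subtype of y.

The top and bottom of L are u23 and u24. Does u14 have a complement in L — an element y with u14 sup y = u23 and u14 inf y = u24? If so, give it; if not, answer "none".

none

For every candidate y, either u14 ∨ y ≠ u23 or u14 ∧ y ≠ u24; no complement exists.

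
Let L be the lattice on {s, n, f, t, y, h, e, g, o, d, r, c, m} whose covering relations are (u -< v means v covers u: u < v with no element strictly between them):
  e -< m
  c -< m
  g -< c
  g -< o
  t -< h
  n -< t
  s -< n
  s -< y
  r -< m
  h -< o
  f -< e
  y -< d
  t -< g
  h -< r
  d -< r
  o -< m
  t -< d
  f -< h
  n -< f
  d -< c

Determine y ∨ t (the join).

Common upper bounds of {y, t}: c, d, m, r.
The least among these is d.

d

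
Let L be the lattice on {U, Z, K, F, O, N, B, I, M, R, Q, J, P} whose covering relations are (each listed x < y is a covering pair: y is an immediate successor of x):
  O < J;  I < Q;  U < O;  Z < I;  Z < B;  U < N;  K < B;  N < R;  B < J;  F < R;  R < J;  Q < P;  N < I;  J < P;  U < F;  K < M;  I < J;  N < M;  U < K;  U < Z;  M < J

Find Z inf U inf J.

U

Common lower bounds of {Z, U, J}: U.
The greatest among these is U.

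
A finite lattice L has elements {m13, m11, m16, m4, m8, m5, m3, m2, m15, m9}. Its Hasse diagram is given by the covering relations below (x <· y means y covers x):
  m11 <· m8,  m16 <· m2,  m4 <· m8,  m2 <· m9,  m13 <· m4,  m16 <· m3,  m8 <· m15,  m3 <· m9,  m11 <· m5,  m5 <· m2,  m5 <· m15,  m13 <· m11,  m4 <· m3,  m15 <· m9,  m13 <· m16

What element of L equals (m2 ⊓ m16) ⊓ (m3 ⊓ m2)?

m2 ∧ m16 = m16
m3 ∧ m2 = m16
m16 ∧ m16 = m16

m16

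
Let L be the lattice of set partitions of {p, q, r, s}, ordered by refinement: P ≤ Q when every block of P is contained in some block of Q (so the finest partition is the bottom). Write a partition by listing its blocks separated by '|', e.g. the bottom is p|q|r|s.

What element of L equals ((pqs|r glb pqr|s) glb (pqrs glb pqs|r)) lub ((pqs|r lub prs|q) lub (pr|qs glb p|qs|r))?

pqrs

pqs|r ∧ pqr|s = pq|r|s
pqrs ∧ pqs|r = pqs|r
pq|r|s ∧ pqs|r = pq|r|s
pqs|r ∨ prs|q = pqrs
pr|qs ∧ p|qs|r = p|qs|r
pqrs ∨ p|qs|r = pqrs
pq|r|s ∨ pqrs = pqrs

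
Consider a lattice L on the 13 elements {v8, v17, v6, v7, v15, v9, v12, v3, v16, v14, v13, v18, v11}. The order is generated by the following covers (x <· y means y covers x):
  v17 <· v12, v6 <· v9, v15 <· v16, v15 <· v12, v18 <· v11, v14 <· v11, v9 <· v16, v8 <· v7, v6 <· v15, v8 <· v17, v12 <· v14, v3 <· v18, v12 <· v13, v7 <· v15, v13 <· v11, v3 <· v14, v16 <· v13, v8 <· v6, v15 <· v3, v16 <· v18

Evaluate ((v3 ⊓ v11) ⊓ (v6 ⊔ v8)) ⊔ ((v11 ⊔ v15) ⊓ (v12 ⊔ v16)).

v13

v3 ∧ v11 = v3
v6 ∨ v8 = v6
v3 ∧ v6 = v6
v11 ∨ v15 = v11
v12 ∨ v16 = v13
v11 ∧ v13 = v13
v6 ∨ v13 = v13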